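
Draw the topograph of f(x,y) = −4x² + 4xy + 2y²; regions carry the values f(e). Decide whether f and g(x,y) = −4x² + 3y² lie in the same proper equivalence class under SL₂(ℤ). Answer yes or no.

D₁ = 48, D₂ = 48
river cycle of f (length 2): (2, 4, -4), (-4, 4, 2)
river cycle of g (length 2): (3, 6, -1), (-1, 6, 3)
cycles differ ⇒ inequivalent

no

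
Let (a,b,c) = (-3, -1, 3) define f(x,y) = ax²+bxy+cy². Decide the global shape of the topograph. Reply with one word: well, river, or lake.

D = b²−4ac = (-1)² − 4·(-3)·3 = 37
D > 0 non-square ⇒ indefinite ⇒ periodic river

river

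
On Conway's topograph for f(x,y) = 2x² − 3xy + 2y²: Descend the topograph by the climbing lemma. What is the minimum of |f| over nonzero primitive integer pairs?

translate: b→1 (≡-3 mod 4), so (2,-3,2)→(2,1,1)
flip: (2,1,1)→(1,-1,2)
translate: b→1 (≡-1 mod 2), so (1,-1,2)→(1,1,2)
reduced (well bottom): (1,1,2) with a≤c, −a<b≤a
well minimum = a = 1

1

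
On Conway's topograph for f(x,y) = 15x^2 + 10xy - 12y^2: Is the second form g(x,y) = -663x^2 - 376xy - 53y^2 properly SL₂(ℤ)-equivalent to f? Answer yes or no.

D₁ = 820, D₂ = 820
river cycle of f (length 12): (-12, 14, 13), (13, 12, -13), (-13, 14, 12), (12, 10, -15), (-15, 20, 7), (7, 22, -12), (-12, 26, 3), (3, 28, -3), (-3, 26, 12), (12, 22, -7), … (2 more)
river cycle of g (length 12): (-7, 20, 15), (15, 10, -12), (-12, 14, 13), (13, 12, -13), (-13, 14, 12), (12, 10, -15), (-15, 20, 7), (7, 22, -12), (-12, 26, 3), (3, 28, -3), … (2 more)
cycles coincide ⇒ equivalent

yes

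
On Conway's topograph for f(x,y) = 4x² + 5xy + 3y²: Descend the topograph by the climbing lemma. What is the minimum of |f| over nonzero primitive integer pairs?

translate: b→-3 (≡5 mod 8), so (4,5,3)→(4,-3,2)
flip: (4,-3,2)→(2,3,4)
translate: b→-1 (≡3 mod 4), so (2,3,4)→(2,-1,3)
reduced (well bottom): (2,-1,3) with a≤c, −a<b≤a
well minimum = a = 2

2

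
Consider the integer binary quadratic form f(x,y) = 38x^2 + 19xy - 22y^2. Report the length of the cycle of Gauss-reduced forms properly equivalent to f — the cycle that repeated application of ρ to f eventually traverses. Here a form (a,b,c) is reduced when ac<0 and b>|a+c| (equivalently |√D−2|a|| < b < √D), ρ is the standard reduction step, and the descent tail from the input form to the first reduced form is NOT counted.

D = 3705, ⌊√D⌋ = 60
river: ρ → (-22,25,35)
river: ρ → (35,45,-12)
river: ρ → (-12,51,23)
river: ρ → (23,41,-22)
river: ρ → (-22,47,17)
river: ρ → (17,55,-10)
river: ρ → (-10,45,42)
river: ρ → (42,39,-13)
river: ρ → (-13,39,42)
river: ρ → (42,45,-10)
river: ρ → (-10,55,17)
river: ρ → (17,47,-22)
river: ρ → (-22,41,23)
river: ρ → (23,51,-12)
river: ρ → (-12,45,35)
river: ρ → (35,25,-22)
river: ρ → (-22,19,38)
river: ρ → (38,57,-3)
river: ρ → (-3,57,38)
river: ρ → (38,19,-22)
ρ-cycle length = 20 (tail of 0 descent steps not counted)

20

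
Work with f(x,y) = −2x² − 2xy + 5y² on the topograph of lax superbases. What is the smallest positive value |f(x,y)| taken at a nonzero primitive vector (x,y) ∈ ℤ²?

descent: ρ → (5,2,-2)
descent: ρ → (-2,6,1)  [lands on river]
river: ρ → (1,6,-2)
closes: descent 2, river 2
min |a| on river = 1

1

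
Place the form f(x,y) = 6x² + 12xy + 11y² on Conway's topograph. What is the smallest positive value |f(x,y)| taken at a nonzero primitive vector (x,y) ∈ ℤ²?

translate: b→0 (≡12 mod 12), so (6,12,11)→(6,0,5)
flip: (6,0,5)→(5,0,6)
reduced (well bottom): (5,0,6) with a≤c, −a<b≤a
well minimum = a = 5

5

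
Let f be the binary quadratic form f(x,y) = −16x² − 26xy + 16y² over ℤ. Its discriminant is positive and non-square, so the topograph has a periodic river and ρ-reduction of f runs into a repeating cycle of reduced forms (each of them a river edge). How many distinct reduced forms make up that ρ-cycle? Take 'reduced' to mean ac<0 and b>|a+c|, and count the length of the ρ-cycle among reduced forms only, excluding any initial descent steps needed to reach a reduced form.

D = 1700, ⌊√D⌋ = 41
descent: ρ → (16,26,-16)  [lands on river]
river: ρ → (-16,38,4)
river: ρ → (4,34,-34)
river: ρ → (-34,34,4)
river: ρ → (4,38,-16)
river: ρ → (-16,26,16)
river: ρ → (16,38,-4)
river: ρ → (-4,34,34)
river: ρ → (34,34,-4)
river: ρ → (-4,38,16)
ρ-cycle length = 10 (tail of 1 descent step not counted)

10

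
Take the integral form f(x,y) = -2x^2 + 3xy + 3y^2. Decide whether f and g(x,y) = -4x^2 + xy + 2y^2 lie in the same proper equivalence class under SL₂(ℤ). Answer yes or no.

D₁ = 33, D₂ = 33
river cycle of f (length 4): (3, 3, -2), (-2, 5, 1), (1, 5, -2), (-2, 3, 3)
river cycle of g (length 4): (2, 3, -3), (-3, 3, 2), (2, 5, -1), (-1, 5, 2)
cycles differ ⇒ inequivalent

no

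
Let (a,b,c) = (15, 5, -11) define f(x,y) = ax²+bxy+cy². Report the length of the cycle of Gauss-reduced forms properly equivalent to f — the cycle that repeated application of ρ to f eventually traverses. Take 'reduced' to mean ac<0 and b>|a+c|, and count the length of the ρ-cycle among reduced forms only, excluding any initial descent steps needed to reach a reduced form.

D = 685, ⌊√D⌋ = 26
river: ρ → (-11,17,9)
river: ρ → (9,19,-9)
river: ρ → (-9,17,11)
river: ρ → (11,5,-15)
river: ρ → (-15,25,1)
river: ρ → (1,25,-15)
river: ρ → (-15,5,11)
river: ρ → (11,17,-9)
river: ρ → (-9,19,9)
river: ρ → (9,17,-11)
river: ρ → (-11,5,15)
river: ρ → (15,25,-1)
river: ρ → (-1,25,15)
river: ρ → (15,5,-11)
ρ-cycle length = 14 (tail of 0 descent steps not counted)

14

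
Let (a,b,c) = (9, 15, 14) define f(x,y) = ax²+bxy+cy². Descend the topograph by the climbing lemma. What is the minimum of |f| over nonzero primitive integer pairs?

translate: b→-3 (≡15 mod 18), so (9,15,14)→(9,-3,8)
flip: (9,-3,8)→(8,3,9)
reduced (well bottom): (8,3,9) with a≤c, −a<b≤a
well minimum = a = 8

8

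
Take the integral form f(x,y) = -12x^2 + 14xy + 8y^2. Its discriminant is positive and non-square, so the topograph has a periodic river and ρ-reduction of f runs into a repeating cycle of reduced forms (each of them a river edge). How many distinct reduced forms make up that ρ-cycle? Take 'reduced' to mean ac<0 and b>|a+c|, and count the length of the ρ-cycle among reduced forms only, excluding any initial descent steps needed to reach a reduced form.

D = 580, ⌊√D⌋ = 24
river: ρ → (8,18,-8)
river: ρ → (-8,14,12)
river: ρ → (12,10,-10)
river: ρ → (-10,10,12)
river: ρ → (12,14,-8)
river: ρ → (-8,18,8)
river: ρ → (8,14,-12)
river: ρ → (-12,10,10)
river: ρ → (10,10,-12)
river: ρ → (-12,14,8)
ρ-cycle length = 10 (tail of 0 descent steps not counted)

10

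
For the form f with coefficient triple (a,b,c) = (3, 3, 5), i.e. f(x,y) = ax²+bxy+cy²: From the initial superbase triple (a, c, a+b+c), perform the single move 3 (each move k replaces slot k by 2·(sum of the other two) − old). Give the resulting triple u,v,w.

start (3,5,11) = (f(1,0),f(0,1),f(1,1))
replace slot 3: 2·(3+5) − 11 = 5 → (3,5,5)

3,5,5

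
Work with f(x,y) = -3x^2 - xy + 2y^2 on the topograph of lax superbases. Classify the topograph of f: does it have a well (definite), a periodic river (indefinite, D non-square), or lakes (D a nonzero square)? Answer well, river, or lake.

D = b²−4ac = (-1)² − 4·(-3)·2 = 25
D = 5² is a perfect square ⇒ form factors over ℤ ⇒ lakes

lake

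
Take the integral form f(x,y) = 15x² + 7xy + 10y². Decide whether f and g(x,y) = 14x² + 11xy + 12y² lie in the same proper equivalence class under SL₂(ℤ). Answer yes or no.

D₁ = -551, D₂ = -551
f: flip: (15,7,10)→(10,-7,15)
f: reduced (well bottom): (10,-7,15) with a≤c, −a<b≤a
g: flip: (14,11,12)→(12,-11,14)
g: reduced (well bottom): (12,-11,14) with a≤c, −a<b≤a
reduced forms (10, -7, 15) vs (12, -11, 14) ⇒ inequivalent

no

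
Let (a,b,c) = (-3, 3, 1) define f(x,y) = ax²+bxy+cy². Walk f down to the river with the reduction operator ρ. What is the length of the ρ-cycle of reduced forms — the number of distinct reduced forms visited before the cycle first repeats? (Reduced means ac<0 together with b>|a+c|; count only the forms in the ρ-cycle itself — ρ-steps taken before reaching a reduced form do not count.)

D = 21, ⌊√D⌋ = 4
river: ρ → (1,3,-3)
river: ρ → (-3,3,1)
ρ-cycle length = 2 (tail of 0 descent steps not counted)

2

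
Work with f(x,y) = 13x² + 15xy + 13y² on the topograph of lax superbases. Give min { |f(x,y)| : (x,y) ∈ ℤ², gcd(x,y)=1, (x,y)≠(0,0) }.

translate: b→-11 (≡15 mod 26), so (13,15,13)→(13,-11,11)
flip: (13,-11,11)→(11,11,13)
reduced (well bottom): (11,11,13) with a≤c, −a<b≤a
well minimum = a = 11

11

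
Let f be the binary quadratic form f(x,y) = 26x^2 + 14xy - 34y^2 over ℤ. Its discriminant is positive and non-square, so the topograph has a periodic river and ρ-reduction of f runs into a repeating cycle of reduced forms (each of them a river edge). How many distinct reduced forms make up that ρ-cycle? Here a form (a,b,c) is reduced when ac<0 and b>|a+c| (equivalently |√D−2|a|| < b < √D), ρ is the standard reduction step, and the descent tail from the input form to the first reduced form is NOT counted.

D = 3732, ⌊√D⌋ = 61
river: ρ → (-34,54,6)
river: ρ → (6,54,-34)
river: ρ → (-34,14,26)
river: ρ → (26,38,-22)
river: ρ → (-22,50,14)
river: ρ → (14,34,-46)
river: ρ → (-46,58,2)
river: ρ → (2,58,-46)
river: ρ → (-46,34,14)
river: ρ → (14,50,-22)
river: ρ → (-22,38,26)
river: ρ → (26,14,-34)
ρ-cycle length = 12 (tail of 0 descent steps not counted)

12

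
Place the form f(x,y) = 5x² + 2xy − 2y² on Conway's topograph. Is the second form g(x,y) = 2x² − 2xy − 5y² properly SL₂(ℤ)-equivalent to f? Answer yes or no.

D₁ = 44, D₂ = 44
river cycle of f (length 2): (-2, 6, 1), (1, 6, -2)
river cycle of g (length 2): (2, 6, -1), (-1, 6, 2)
cycles differ ⇒ inequivalent

no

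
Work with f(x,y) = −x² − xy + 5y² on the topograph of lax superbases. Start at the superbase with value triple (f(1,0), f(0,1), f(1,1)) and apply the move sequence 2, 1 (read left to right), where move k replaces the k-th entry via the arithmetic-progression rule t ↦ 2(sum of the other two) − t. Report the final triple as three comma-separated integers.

start (-1,5,3) = (f(1,0),f(0,1),f(1,1))
replace slot 2: 2·((-1)+3) − 5 = -1 → (-1,-1,3)
replace slot 1: 2·((-1)+3) − (-1) = 5 → (5,-1,3)

5,-1,3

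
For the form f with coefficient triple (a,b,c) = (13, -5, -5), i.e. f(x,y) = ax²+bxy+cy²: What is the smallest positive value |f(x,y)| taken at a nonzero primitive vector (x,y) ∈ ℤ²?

descent: ρ → (-5,15,3)  [lands on river]
river: ρ → (3,15,-5)
closes: descent 1, river 2
min |a| on river = 3

3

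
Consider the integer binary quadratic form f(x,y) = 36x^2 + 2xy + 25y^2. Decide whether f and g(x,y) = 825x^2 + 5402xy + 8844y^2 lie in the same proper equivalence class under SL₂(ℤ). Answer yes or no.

D₁ = -3596, D₂ = -3596
f: flip: (36,2,25)→(25,-2,36)
f: reduced (well bottom): (25,-2,36) with a≤c, −a<b≤a
g: translate: b→452 (≡5402 mod 1650), so (825,5402,8844)→(825,452,63)
g: flip: (825,452,63)→(63,-452,825)
g: translate: b→52 (≡-452 mod 126), so (63,-452,825)→(63,52,25)
g: flip: (63,52,25)→(25,-52,63)
g: translate: b→-2 (≡-52 mod 50), so (25,-52,63)→(25,-2,36)
g: reduced (well bottom): (25,-2,36) with a≤c, −a<b≤a
reduced forms (25, -2, 36) vs (25, -2, 36) ⇒ equivalent

yes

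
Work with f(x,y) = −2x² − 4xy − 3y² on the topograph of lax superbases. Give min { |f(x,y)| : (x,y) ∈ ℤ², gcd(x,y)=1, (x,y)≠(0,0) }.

translate: b→0 (≡4 mod 4), so (2,4,3)→(2,0,1)
flip: (2,0,1)→(1,0,2)
reduced (well bottom): (1,0,2) with a≤c, −a<b≤a
well minimum |f| = |-1| = 1 (negative-definite)

1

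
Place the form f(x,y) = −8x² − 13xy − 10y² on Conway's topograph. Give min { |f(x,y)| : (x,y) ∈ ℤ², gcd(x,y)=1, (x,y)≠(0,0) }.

translate: b→-3 (≡13 mod 16), so (8,13,10)→(8,-3,5)
flip: (8,-3,5)→(5,3,8)
reduced (well bottom): (5,3,8) with a≤c, −a<b≤a
well minimum |f| = |-5| = 5 (negative-definite)

5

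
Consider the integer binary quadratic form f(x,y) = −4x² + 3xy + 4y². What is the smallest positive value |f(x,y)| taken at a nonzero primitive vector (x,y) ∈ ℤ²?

river: ρ → (4,5,-3)
river: ρ → (-3,7,2)
river: ρ → (2,5,-6)
river: ρ → (-6,7,1)
river: ρ → (1,7,-6)
river: ρ → (-6,5,2)
river: ρ → (2,7,-3)
river: ρ → (-3,5,4)
river: ρ → (4,3,-4)
river: ρ → (-4,5,3)
river: ρ → (3,7,-2)
river: ρ → (-2,5,6)
river: ρ → (6,7,-1)
river: ρ → (-1,7,6)
river: ρ → (6,5,-2)
river: ρ → (-2,7,3)
river: ρ → (3,5,-4)
river: ρ → (-4,3,4)
closes: descent 0, river 18
min |a| on river = 1

1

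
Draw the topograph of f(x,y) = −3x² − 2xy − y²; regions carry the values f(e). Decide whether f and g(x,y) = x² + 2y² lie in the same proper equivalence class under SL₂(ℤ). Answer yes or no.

D₁ = -8, D₂ = -8
f is negative-definite; reduce −f:
−f: flip: (3,2,1)→(1,-2,3)
−f: translate: b→0 (≡-2 mod 2), so (1,-2,3)→(1,0,2)
−f: reduced (well bottom): (1,0,2) with a≤c, −a<b≤a
flip sign back: reduced form of f is (-1,0,-2)
g: reduced (well bottom): (1,0,2) with a≤c, −a<b≤a
reduced forms (-1, 0, -2) vs (1, 0, 2) ⇒ inequivalent

no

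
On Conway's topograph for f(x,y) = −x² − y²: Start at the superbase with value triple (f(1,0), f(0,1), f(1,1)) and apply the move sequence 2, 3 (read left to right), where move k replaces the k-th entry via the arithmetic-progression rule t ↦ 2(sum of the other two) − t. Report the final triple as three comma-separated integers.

start (-1,-1,-2) = (f(1,0),f(0,1),f(1,1))
replace slot 2: 2·((-1)+(-2)) − (-1) = -5 → (-1,-5,-2)
replace slot 3: 2·((-1)+(-5)) − (-2) = -10 → (-1,-5,-10)

-1,-5,-10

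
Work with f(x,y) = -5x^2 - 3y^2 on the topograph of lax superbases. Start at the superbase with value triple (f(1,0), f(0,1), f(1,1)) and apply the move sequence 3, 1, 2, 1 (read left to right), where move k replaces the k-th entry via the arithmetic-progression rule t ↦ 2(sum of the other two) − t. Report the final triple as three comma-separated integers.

start (-5,-3,-8) = (f(1,0),f(0,1),f(1,1))
replace slot 3: 2·((-5)+(-3)) − (-8) = -8 → (-5,-3,-8)
replace slot 1: 2·((-3)+(-8)) − (-5) = -17 → (-17,-3,-8)
replace slot 2: 2·((-17)+(-8)) − (-3) = -47 → (-17,-47,-8)
replace slot 1: 2·((-47)+(-8)) − (-17) = -93 → (-93,-47,-8)

-93,-47,-8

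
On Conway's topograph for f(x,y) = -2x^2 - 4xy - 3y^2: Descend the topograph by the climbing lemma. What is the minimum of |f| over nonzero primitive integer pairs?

translate: b→0 (≡4 mod 4), so (2,4,3)→(2,0,1)
flip: (2,0,1)→(1,0,2)
reduced (well bottom): (1,0,2) with a≤c, −a<b≤a
well minimum |f| = |-1| = 1 (negative-definite)

1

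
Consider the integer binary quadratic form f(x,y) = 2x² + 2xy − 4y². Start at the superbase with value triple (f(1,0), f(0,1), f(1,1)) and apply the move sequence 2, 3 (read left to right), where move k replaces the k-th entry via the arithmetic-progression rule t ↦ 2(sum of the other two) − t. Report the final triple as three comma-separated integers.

start (2,-4,0) = (f(1,0),f(0,1),f(1,1))
replace slot 2: 2·(2+0) − (-4) = 8 → (2,8,0)
replace slot 3: 2·(2+8) − 0 = 20 → (2,8,20)

2,8,20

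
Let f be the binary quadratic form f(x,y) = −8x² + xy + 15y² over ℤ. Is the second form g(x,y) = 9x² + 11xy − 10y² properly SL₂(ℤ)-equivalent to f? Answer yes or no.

D₁ = 481, D₂ = 481
river cycle of f (length 26): (-8, 17, 6), (6, 19, -5), (-5, 21, 2), (2, 19, -15), (-15, 11, 6), (6, 13, -13), (-13, 13, 6), (6, 11, -15), (-15, 19, 2), (2, 21, -5), … (16 more)
river cycle of g (length 30): (-10, 9, 10), (10, 11, -9), (-9, 7, 12), (12, 17, -4), (-4, 15, 16), (16, 17, -3), (-3, 19, 10), (10, 21, -1), (-1, 21, 10), (10, 19, -3), … (20 more)
cycles differ ⇒ inequivalent

no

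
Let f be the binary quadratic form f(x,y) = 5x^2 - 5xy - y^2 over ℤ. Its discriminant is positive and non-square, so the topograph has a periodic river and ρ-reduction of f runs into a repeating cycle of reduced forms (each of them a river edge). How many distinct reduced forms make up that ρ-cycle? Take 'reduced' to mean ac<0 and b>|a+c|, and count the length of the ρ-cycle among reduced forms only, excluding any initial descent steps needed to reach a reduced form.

D = 45, ⌊√D⌋ = 6
descent: ρ → (-1,5,5)  [lands on river]
river: ρ → (5,5,-1)
ρ-cycle length = 2 (tail of 1 descent step not counted)

2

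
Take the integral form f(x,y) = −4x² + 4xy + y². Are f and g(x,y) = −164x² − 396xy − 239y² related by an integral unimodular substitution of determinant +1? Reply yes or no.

D₁ = 32, D₂ = 32
river cycle of f (length 2): (1, 4, -4), (-4, 4, 1)
river cycle of g (length 2): (1, 4, -4), (-4, 4, 1)
cycles coincide ⇒ equivalent

yes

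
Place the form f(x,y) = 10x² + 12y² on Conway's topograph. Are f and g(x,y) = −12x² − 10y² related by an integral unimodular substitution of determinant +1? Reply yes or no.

D₁ = -480, D₂ = -480
f: reduced (well bottom): (10,0,12) with a≤c, −a<b≤a
g is negative-definite; reduce −g:
−g: flip: (12,0,10)→(10,0,12)
−g: reduced (well bottom): (10,0,12) with a≤c, −a<b≤a
flip sign back: reduced form of g is (-10,0,-12)
reduced forms (10, 0, 12) vs (-10, 0, -12) ⇒ inequivalent

no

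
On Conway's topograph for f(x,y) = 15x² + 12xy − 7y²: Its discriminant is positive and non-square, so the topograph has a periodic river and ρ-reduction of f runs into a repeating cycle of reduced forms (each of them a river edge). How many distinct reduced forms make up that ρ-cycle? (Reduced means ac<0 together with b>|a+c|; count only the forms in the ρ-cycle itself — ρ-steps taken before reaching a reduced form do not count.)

D = 564, ⌊√D⌋ = 23
river: ρ → (-7,16,11)
river: ρ → (11,6,-12)
river: ρ → (-12,18,5)
river: ρ → (5,22,-4)
river: ρ → (-4,18,15)
river: ρ → (15,12,-7)
ρ-cycle length = 6 (tail of 0 descent steps not counted)

6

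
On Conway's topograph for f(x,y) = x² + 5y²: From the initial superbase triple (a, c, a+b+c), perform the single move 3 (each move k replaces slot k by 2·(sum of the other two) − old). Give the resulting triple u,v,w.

start (1,5,6) = (f(1,0),f(0,1),f(1,1))
replace slot 3: 2·(1+5) − 6 = 6 → (1,5,6)

1,5,6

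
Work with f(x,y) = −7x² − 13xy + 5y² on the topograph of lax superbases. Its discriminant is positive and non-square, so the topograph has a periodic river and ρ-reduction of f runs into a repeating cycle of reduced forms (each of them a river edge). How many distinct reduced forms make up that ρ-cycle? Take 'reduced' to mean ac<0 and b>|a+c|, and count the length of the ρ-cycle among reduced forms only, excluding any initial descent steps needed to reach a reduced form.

D = 309, ⌊√D⌋ = 17
descent: ρ → (5,13,-7)  [lands on river]
river: ρ → (-7,15,3)
river: ρ → (3,15,-7)
river: ρ → (-7,13,5)
river: ρ → (5,17,-1)
river: ρ → (-1,17,5)
ρ-cycle length = 6 (tail of 1 descent step not counted)

6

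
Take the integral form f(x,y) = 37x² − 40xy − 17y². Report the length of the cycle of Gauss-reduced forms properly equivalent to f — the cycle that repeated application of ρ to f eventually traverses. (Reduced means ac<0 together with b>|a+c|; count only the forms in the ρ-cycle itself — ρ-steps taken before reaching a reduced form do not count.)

D = 4116, ⌊√D⌋ = 64
descent: ρ → (-17,40,37)  [lands on river]
river: ρ → (37,34,-20)
river: ρ → (-20,46,25)
river: ρ → (25,54,-12)
river: ρ → (-12,42,49)
river: ρ → (49,56,-5)
river: ρ → (-5,64,1)
river: ρ → (1,64,-5)
river: ρ → (-5,56,49)
river: ρ → (49,42,-12)
river: ρ → (-12,54,25)
river: ρ → (25,46,-20)
river: ρ → (-20,34,37)
river: ρ → (37,40,-17)
river: ρ → (-17,62,4)
river: ρ → (4,58,-47)
river: ρ → (-47,36,15)
river: ρ → (15,54,-20)
river: ρ → (-20,26,43)
river: ρ → (43,60,-3)
river: ρ → (-3,60,43)
river: ρ → (43,26,-20)
river: ρ → (-20,54,15)
river: ρ → (15,36,-47)
river: ρ → (-47,58,4)
river: ρ → (4,62,-17)
ρ-cycle length = 26 (tail of 1 descent step not counted)

26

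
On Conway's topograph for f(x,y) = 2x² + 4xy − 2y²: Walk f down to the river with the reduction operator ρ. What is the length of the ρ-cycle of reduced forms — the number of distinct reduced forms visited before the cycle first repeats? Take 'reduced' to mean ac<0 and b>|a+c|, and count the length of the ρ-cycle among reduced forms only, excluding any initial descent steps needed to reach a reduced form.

D = 32, ⌊√D⌋ = 5
river: ρ → (-2,4,2)
river: ρ → (2,4,-2)
ρ-cycle length = 2 (tail of 0 descent steps not counted)

2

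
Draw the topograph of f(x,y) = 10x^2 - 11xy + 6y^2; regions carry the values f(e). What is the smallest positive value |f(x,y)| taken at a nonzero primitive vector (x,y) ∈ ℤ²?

translate: b→9 (≡-11 mod 20), so (10,-11,6)→(10,9,5)
flip: (10,9,5)→(5,-9,10)
translate: b→1 (≡-9 mod 10), so (5,-9,10)→(5,1,6)
reduced (well bottom): (5,1,6) with a≤c, −a<b≤a
well minimum = a = 5

5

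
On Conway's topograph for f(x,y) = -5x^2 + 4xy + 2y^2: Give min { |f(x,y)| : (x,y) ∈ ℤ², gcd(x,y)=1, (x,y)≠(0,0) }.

river: ρ → (2,4,-5)
river: ρ → (-5,6,1)
river: ρ → (1,6,-5)
river: ρ → (-5,4,2)
closes: descent 0, river 4
min |a| on river = 1

1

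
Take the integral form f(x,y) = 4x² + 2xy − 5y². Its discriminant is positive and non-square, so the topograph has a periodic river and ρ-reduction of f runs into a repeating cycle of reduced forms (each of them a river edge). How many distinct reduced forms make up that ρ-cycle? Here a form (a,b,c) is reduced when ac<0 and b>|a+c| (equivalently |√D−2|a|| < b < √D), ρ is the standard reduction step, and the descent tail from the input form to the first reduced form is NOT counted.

D = 84, ⌊√D⌋ = 9
river: ρ → (-5,8,1)
river: ρ → (1,8,-5)
river: ρ → (-5,2,4)
river: ρ → (4,6,-3)
river: ρ → (-3,6,4)
river: ρ → (4,2,-5)
ρ-cycle length = 6 (tail of 0 descent steps not counted)

6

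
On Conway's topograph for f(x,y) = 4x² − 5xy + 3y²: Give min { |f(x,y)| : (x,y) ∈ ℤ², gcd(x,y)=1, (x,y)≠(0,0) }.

translate: b→3 (≡-5 mod 8), so (4,-5,3)→(4,3,2)
flip: (4,3,2)→(2,-3,4)
translate: b→1 (≡-3 mod 4), so (2,-3,4)→(2,1,3)
reduced (well bottom): (2,1,3) with a≤c, −a<b≤a
well minimum = a = 2

2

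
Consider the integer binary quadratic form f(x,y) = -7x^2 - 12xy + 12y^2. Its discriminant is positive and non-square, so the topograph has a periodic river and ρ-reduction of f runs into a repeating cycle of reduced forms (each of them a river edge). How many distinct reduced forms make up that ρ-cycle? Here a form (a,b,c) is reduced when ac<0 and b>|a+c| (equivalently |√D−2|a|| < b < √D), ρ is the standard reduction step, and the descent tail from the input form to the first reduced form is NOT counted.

D = 480, ⌊√D⌋ = 21
descent: ρ → (12,12,-7)  [lands on river]
river: ρ → (-7,16,8)
river: ρ → (8,16,-7)
river: ρ → (-7,12,12)
ρ-cycle length = 4 (tail of 1 descent step not counted)

4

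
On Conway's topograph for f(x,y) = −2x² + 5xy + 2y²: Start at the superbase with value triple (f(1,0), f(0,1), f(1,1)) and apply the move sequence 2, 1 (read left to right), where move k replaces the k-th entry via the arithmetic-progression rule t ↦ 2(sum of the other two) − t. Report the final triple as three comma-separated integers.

start (-2,2,5) = (f(1,0),f(0,1),f(1,1))
replace slot 2: 2·((-2)+5) − 2 = 4 → (-2,4,5)
replace slot 1: 2·(4+5) − (-2) = 20 → (20,4,5)

20,4,5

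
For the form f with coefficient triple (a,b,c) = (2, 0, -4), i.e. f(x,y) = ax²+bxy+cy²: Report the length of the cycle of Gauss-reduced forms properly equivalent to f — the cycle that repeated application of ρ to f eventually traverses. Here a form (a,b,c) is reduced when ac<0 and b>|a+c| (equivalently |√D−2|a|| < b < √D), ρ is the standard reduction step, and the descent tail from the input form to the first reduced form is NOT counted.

D = 32, ⌊√D⌋ = 5
descent: ρ → (-4,0,2)
descent: ρ → (2,4,-2)  [lands on river]
river: ρ → (-2,4,2)
ρ-cycle length = 2 (tail of 2 descent steps not counted)

2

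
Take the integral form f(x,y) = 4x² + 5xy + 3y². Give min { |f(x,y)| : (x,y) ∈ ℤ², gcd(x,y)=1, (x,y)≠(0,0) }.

translate: b→-3 (≡5 mod 8), so (4,5,3)→(4,-3,2)
flip: (4,-3,2)→(2,3,4)
translate: b→-1 (≡3 mod 4), so (2,3,4)→(2,-1,3)
reduced (well bottom): (2,-1,3) with a≤c, −a<b≤a
well minimum = a = 2

2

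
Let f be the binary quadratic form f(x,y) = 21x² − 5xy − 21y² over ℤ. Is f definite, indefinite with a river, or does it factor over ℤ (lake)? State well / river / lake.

D = b²−4ac = (-5)² − 4·21·(-21) = 1789
D > 0 non-square ⇒ indefinite ⇒ periodic river

river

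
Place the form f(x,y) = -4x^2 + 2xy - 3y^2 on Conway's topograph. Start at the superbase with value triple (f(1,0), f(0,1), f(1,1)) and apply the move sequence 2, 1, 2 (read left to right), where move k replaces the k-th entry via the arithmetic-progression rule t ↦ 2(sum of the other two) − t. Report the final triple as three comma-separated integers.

start (-4,-3,-5) = (f(1,0),f(0,1),f(1,1))
replace slot 2: 2·((-4)+(-5)) − (-3) = -15 → (-4,-15,-5)
replace slot 1: 2·((-15)+(-5)) − (-4) = -36 → (-36,-15,-5)
replace slot 2: 2·((-36)+(-5)) − (-15) = -67 → (-36,-67,-5)

-36,-67,-5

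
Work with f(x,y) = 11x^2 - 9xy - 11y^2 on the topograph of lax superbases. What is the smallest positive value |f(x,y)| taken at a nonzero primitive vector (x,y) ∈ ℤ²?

descent: ρ → (-11,9,11)  [lands on river]
river: ρ → (11,13,-9)
river: ρ → (-9,23,1)
river: ρ → (1,23,-9)
river: ρ → (-9,13,11)
river: ρ → (11,9,-11)
river: ρ → (-11,13,9)
river: ρ → (9,23,-1)
river: ρ → (-1,23,9)
river: ρ → (9,13,-11)
closes: descent 1, river 10
min |a| on river = 1

1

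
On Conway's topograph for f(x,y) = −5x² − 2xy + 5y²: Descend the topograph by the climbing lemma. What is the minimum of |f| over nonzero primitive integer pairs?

descent: ρ → (5,2,-5)  [lands on river]
river: ρ → (-5,8,2)
river: ρ → (2,8,-5)
river: ρ → (-5,2,5)
river: ρ → (5,8,-2)
river: ρ → (-2,8,5)
closes: descent 1, river 6
min |a| on river = 2

2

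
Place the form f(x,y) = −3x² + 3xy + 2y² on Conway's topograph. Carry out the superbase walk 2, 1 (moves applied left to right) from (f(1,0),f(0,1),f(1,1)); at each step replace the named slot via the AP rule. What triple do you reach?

start (-3,2,2) = (f(1,0),f(0,1),f(1,1))
replace slot 2: 2·((-3)+2) − 2 = -4 → (-3,-4,2)
replace slot 1: 2·((-4)+2) − (-3) = -1 → (-1,-4,2)

-1,-4,2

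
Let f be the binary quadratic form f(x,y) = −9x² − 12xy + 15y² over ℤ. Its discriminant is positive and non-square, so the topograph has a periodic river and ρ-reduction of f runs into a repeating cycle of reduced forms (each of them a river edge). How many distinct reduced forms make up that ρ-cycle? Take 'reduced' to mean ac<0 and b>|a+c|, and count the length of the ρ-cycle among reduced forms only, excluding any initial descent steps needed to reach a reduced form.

D = 684, ⌊√D⌋ = 26
descent: ρ → (15,12,-9)  [lands on river]
river: ρ → (-9,24,3)
river: ρ → (3,24,-9)
river: ρ → (-9,12,15)
river: ρ → (15,18,-6)
river: ρ → (-6,18,15)
ρ-cycle length = 6 (tail of 1 descent step not counted)

6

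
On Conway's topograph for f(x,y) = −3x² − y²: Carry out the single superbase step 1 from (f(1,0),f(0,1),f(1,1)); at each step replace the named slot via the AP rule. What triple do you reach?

start (-3,-1,-4) = (f(1,0),f(0,1),f(1,1))
replace slot 1: 2·((-1)+(-4)) − (-3) = -7 → (-7,-1,-4)

-7,-1,-4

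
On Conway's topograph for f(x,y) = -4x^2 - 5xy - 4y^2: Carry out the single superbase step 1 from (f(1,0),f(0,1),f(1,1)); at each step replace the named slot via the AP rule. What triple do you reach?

start (-4,-4,-13) = (f(1,0),f(0,1),f(1,1))
replace slot 1: 2·((-4)+(-13)) − (-4) = -30 → (-30,-4,-13)

-30,-4,-13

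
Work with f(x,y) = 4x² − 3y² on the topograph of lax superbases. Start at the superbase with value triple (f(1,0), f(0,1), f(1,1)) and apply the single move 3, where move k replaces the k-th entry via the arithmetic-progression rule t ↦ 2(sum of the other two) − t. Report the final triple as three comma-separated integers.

start (4,-3,1) = (f(1,0),f(0,1),f(1,1))
replace slot 3: 2·(4+(-3)) − 1 = 1 → (4,-3,1)

4,-3,1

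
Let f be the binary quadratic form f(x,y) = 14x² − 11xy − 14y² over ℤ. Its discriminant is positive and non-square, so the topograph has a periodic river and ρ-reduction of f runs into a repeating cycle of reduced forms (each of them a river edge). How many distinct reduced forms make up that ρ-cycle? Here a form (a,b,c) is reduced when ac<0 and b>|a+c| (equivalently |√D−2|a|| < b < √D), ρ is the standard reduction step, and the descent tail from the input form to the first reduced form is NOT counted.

D = 905, ⌊√D⌋ = 30
descent: ρ → (-14,11,14)  [lands on river]
river: ρ → (14,17,-11)
river: ρ → (-11,27,4)
river: ρ → (4,29,-4)
river: ρ → (-4,27,11)
river: ρ → (11,17,-14)
ρ-cycle length = 6 (tail of 1 descent step not counted)

6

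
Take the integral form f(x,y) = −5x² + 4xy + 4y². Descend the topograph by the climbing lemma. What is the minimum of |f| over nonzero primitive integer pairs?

river: ρ → (4,4,-5)
river: ρ → (-5,6,3)
river: ρ → (3,6,-5)
river: ρ → (-5,4,4)
closes: descent 0, river 4
min |a| on river = 3

3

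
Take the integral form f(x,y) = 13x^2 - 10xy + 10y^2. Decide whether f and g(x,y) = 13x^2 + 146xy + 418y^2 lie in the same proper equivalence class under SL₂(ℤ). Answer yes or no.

D₁ = -420, D₂ = -420
f: flip: (13,-10,10)→(10,10,13)
f: reduced (well bottom): (10,10,13) with a≤c, −a<b≤a
g: translate: b→-10 (≡146 mod 26), so (13,146,418)→(13,-10,10)
g: flip: (13,-10,10)→(10,10,13)
g: reduced (well bottom): (10,10,13) with a≤c, −a<b≤a
reduced forms (10, 10, 13) vs (10, 10, 13) ⇒ equivalent

yes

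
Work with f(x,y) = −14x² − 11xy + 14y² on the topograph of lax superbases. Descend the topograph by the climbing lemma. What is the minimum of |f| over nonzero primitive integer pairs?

descent: ρ → (14,11,-14)  [lands on river]
river: ρ → (-14,17,11)
river: ρ → (11,27,-4)
river: ρ → (-4,29,4)
river: ρ → (4,27,-11)
river: ρ → (-11,17,14)
closes: descent 1, river 6
min |a| on river = 4

4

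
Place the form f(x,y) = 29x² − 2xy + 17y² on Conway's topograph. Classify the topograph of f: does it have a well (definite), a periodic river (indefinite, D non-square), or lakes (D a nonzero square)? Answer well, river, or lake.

D = b²−4ac = (-2)² − 4·29·17 = -1968
D < 0 ⇒ definite ⇒ every region one sign ⇒ single well

well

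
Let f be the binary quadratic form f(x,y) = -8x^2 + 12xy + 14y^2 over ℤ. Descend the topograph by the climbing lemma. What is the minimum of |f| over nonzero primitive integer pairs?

river: ρ → (14,16,-6)
river: ρ → (-6,20,8)
river: ρ → (8,12,-14)
river: ρ → (-14,16,6)
river: ρ → (6,20,-8)
river: ρ → (-8,12,14)
closes: descent 0, river 6
min |a| on river = 6

6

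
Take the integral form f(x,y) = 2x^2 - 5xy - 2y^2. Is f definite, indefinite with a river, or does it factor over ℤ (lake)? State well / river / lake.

D = b²−4ac = (-5)² − 4·2·(-2) = 41
D > 0 non-square ⇒ indefinite ⇒ periodic river

river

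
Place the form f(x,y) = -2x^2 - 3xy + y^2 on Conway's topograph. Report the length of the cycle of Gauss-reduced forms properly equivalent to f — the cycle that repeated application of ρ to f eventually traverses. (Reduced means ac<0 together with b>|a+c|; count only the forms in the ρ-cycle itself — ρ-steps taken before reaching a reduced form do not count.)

D = 17, ⌊√D⌋ = 4
descent: ρ → (1,3,-2)  [lands on river]
river: ρ → (-2,1,2)
river: ρ → (2,3,-1)
river: ρ → (-1,3,2)
river: ρ → (2,1,-2)
river: ρ → (-2,3,1)
ρ-cycle length = 6 (tail of 1 descent step not counted)

6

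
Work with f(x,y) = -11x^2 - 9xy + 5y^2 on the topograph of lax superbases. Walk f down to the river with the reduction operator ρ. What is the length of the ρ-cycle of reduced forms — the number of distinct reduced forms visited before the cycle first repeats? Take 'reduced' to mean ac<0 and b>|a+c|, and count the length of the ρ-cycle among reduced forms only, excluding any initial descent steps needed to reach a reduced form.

D = 301, ⌊√D⌋ = 17
descent: ρ → (5,9,-11)  [lands on river]
river: ρ → (-11,13,3)
river: ρ → (3,17,-1)
river: ρ → (-1,17,3)
river: ρ → (3,13,-11)
river: ρ → (-11,9,5)
river: ρ → (5,11,-9)
river: ρ → (-9,7,7)
river: ρ → (7,7,-9)
river: ρ → (-9,11,5)
ρ-cycle length = 10 (tail of 1 descent step not counted)

10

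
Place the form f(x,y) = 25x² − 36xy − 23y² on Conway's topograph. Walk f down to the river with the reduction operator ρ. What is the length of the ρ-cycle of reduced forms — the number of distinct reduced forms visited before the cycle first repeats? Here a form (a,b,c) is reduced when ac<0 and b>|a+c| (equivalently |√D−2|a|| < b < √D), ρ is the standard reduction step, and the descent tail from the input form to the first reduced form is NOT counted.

D = 3596, ⌊√D⌋ = 59
descent: ρ → (-23,36,25)  [lands on river]
river: ρ → (25,14,-34)
river: ρ → (-34,54,5)
river: ρ → (5,56,-23)
ρ-cycle length = 4 (tail of 1 descent step not counted)

4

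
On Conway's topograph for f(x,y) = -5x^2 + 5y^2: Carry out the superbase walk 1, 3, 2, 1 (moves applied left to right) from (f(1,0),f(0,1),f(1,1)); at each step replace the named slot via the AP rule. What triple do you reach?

start (-5,5,0) = (f(1,0),f(0,1),f(1,1))
replace slot 1: 2·(5+0) − (-5) = 15 → (15,5,0)
replace slot 3: 2·(15+5) − 0 = 40 → (15,5,40)
replace slot 2: 2·(15+40) − 5 = 105 → (15,105,40)
replace slot 1: 2·(105+40) − 15 = 275 → (275,105,40)

275,105,40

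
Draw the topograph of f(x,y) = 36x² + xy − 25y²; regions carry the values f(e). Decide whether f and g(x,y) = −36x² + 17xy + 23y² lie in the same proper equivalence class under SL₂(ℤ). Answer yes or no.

D₁ = 3601, D₂ = 3601
river cycle of f (length 10): (-25, 49, 12), (12, 47, -29), (-29, 11, 30), (30, 49, -10), (-10, 51, 25), (25, 49, -12), (-12, 47, 29), (29, 11, -30), (-30, 49, 10), (10, 51, -25)
river cycle of g (length 10): (23, 29, -30), (-30, 31, 22), (22, 57, -4), (-4, 55, 36), (36, 17, -23), (-23, 29, 30), (30, 31, -22), (-22, 57, 4), (4, 55, -36), (-36, 17, 23)
cycles differ ⇒ inequivalent

no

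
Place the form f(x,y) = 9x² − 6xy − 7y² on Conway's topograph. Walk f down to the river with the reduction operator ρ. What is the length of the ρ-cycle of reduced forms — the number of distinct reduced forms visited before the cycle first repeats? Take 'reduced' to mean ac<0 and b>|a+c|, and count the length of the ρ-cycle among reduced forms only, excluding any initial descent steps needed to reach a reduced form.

D = 288, ⌊√D⌋ = 16
descent: ρ → (-7,6,9)  [lands on river]
river: ρ → (9,12,-4)
river: ρ → (-4,12,9)
river: ρ → (9,6,-7)
river: ρ → (-7,8,8)
river: ρ → (8,8,-7)
ρ-cycle length = 6 (tail of 1 descent step not counted)

6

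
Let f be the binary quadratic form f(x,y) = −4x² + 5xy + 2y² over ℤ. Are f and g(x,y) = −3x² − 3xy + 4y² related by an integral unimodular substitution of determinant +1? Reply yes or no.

D₁ = 57, D₂ = 57
river cycle of f (length 6): (2, 7, -1), (-1, 7, 2), (2, 5, -4), (-4, 3, 3), (3, 3, -4), (-4, 5, 2)
river cycle of g (length 6): (4, 3, -3), (-3, 3, 4), (4, 5, -2), (-2, 7, 1), (1, 7, -2), (-2, 5, 4)
cycles differ ⇒ inequivalent

no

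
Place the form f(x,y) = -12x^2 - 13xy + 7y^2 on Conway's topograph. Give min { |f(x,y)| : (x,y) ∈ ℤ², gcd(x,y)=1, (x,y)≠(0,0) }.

descent: ρ → (7,13,-12)  [lands on river]
river: ρ → (-12,11,8)
river: ρ → (8,21,-2)
river: ρ → (-2,19,18)
river: ρ → (18,17,-3)
river: ρ → (-3,19,12)
river: ρ → (12,5,-10)
river: ρ → (-10,15,7)
closes: descent 1, river 8
min |a| on river = 2

2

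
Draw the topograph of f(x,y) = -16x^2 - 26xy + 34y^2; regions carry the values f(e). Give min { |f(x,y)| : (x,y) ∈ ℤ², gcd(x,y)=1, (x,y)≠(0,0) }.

descent: ρ → (34,26,-16)  [lands on river]
river: ρ → (-16,38,22)
river: ρ → (22,50,-4)
river: ρ → (-4,46,46)
river: ρ → (46,46,-4)
river: ρ → (-4,50,22)
river: ρ → (22,38,-16)
river: ρ → (-16,26,34)
river: ρ → (34,42,-8)
river: ρ → (-8,38,44)
river: ρ → (44,50,-2)
river: ρ → (-2,50,44)
river: ρ → (44,38,-8)
river: ρ → (-8,42,34)
closes: descent 1, river 14
min |a| on river = 2

2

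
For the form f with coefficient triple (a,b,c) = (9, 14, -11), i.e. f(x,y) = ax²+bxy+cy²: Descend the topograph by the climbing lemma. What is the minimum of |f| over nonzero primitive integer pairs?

river: ρ → (-11,8,12)
river: ρ → (12,16,-7)
river: ρ → (-7,12,16)
river: ρ → (16,20,-3)
river: ρ → (-3,22,9)
river: ρ → (9,14,-11)
closes: descent 0, river 6
min |a| on river = 3

3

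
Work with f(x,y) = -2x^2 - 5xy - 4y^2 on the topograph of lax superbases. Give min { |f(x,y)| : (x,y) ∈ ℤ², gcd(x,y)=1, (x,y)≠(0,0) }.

translate: b→1 (≡5 mod 4), so (2,5,4)→(2,1,1)
flip: (2,1,1)→(1,-1,2)
translate: b→1 (≡-1 mod 2), so (1,-1,2)→(1,1,2)
reduced (well bottom): (1,1,2) with a≤c, −a<b≤a
well minimum |f| = |-1| = 1 (negative-definite)

1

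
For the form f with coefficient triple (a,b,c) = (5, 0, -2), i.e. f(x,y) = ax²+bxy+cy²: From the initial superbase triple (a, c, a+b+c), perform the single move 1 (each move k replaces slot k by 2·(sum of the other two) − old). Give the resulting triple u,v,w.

start (5,-2,3) = (f(1,0),f(0,1),f(1,1))
replace slot 1: 2·((-2)+3) − 5 = -3 → (-3,-2,3)

-3,-2,3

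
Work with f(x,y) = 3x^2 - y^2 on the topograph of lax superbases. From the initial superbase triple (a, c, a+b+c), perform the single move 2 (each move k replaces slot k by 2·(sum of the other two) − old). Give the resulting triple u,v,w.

start (3,-1,2) = (f(1,0),f(0,1),f(1,1))
replace slot 2: 2·(3+2) − (-1) = 11 → (3,11,2)

3,11,2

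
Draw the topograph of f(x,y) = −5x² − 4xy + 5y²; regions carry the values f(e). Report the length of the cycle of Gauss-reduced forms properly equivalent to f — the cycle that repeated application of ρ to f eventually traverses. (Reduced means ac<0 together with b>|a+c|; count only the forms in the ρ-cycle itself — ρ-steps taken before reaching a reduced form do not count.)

D = 116, ⌊√D⌋ = 10
descent: ρ → (5,4,-5)  [lands on river]
river: ρ → (-5,6,4)
river: ρ → (4,10,-1)
river: ρ → (-1,10,4)
river: ρ → (4,6,-5)
river: ρ → (-5,4,5)
river: ρ → (5,6,-4)
river: ρ → (-4,10,1)
river: ρ → (1,10,-4)
river: ρ → (-4,6,5)
ρ-cycle length = 10 (tail of 1 descent step not counted)

10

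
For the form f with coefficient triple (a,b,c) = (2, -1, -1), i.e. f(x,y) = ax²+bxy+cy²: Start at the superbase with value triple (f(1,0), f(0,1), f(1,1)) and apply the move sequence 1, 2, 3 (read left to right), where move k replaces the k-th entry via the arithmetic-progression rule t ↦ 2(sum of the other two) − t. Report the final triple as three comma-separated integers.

start (2,-1,0) = (f(1,0),f(0,1),f(1,1))
replace slot 1: 2·((-1)+0) − 2 = -4 → (-4,-1,0)
replace slot 2: 2·((-4)+0) − (-1) = -7 → (-4,-7,0)
replace slot 3: 2·((-4)+(-7)) − 0 = -22 → (-4,-7,-22)

-4,-7,-22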